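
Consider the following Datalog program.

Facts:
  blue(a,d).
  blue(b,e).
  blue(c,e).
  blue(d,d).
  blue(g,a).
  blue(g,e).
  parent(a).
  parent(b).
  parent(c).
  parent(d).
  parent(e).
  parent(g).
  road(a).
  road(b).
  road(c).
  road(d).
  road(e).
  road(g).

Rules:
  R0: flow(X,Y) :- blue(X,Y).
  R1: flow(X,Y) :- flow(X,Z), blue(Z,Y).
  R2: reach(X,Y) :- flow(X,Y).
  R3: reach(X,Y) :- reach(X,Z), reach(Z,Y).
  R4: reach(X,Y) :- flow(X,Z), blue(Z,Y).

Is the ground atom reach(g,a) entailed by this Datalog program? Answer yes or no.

round 1: derive flow(a,d) via R0 from blue(a,d)
round 1: derive flow(b,e) via R0 from blue(b,e)
round 1: derive flow(c,e) via R0 from blue(c,e)
round 1: derive flow(d,d) via R0 from blue(d,d)
round 1: derive flow(g,a) via R0 from blue(g,a)
round 1: derive flow(g,e) via R0 from blue(g,e)
round 2: derive flow(g,d) via R1 from flow(g,a), blue(a,d)
round 2: derive reach(a,d) via R2 from flow(a,d)
round 2: derive reach(b,e) via R2 from flow(b,e)
round 2: derive reach(c,e) via R2 from flow(c,e)
round 2: derive reach(d,d) via R2 from flow(d,d)
round 2: derive reach(g,a) via R2 from flow(g,a)
round 2: derive reach(g,e) via R2 from flow(g,e)
round 2: derive reach(g,d) via R4 from flow(g,a), blue(a,d)

yes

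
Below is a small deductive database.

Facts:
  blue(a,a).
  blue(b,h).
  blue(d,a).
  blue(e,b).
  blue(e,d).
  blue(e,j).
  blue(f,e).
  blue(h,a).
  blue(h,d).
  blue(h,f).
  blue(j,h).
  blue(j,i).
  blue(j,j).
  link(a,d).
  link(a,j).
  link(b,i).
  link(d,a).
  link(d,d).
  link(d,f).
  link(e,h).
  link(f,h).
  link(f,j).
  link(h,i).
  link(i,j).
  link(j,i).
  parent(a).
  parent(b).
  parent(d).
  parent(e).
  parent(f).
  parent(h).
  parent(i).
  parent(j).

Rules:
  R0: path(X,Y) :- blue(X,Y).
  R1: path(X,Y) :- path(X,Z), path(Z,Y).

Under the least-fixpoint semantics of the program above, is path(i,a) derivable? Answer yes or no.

round 1: derive path(a,a) via R0 from blue(a,a)
round 1: derive path(b,h) via R0 from blue(b,h)
round 1: derive path(d,a) via R0 from blue(d,a)
round 1: derive path(e,b) via R0 from blue(e,b)
round 1: derive path(e,d) via R0 from blue(e,d)
round 1: derive path(e,j) via R0 from blue(e,j)
round 1: derive path(f,e) via R0 from blue(f,e)
round 1: derive path(h,a) via R0 from blue(h,a)
round 1: derive path(h,d) via R0 from blue(h,d)
round 1: derive path(h,f) via R0 from blue(h,f)
round 1: derive path(j,h) via R0 from blue(j,h)
round 1: derive path(j,i) via R0 from blue(j,i)
round 1: derive path(j,j) via R0 from blue(j,j)
round 2: derive path(b,a) via R1 from path(b,h), path(h,a)
round 2: derive path(b,d) via R1 from path(b,h), path(h,d)
round 2: derive path(b,f) via R1 from path(b,h), path(h,f)
round 2: derive path(e,a) via R1 from path(e,d), path(d,a)
round 2: derive path(e,h) via R1 from path(e,b), path(b,h)
round 2: derive path(e,i) via R1 from path(e,j), path(j,i)
round 2: derive path(f,b) via R1 from path(f,e), path(e,b)
round 2: derive path(f,d) via R1 from path(f,e), path(e,d)
round 2: derive path(f,j) via R1 from path(f,e), path(e,j)
round 2: derive path(h,e) via R1 from path(h,f), path(f,e)
round 2: derive path(j,a) via R1 from path(j,h), path(h,a)
round 2: derive path(j,d) via R1 from path(j,h), path(h,d)
round 2: derive path(j,f) via R1 from path(j,h), path(h,f)
round 3: derive path(b,b) via R1 from path(b,f), path(f,b)
round 3: derive path(b,e) via R1 from path(b,f), path(f,e)
round 3: derive path(b,j) via R1 from path(b,f), path(f,j)
round 3: derive path(e,e) via R1 from path(e,h), path(h,e)
round 3: derive path(e,f) via R1 from path(e,b), path(b,f)
round 3: derive path(f,a) via R1 from path(f,b), path(b,a)
round 3: derive path(f,f) via R1 from path(f,b), path(b,f)
round 3: derive path(f,h) via R1 from path(f,b), path(b,h)
round 3: derive path(f,i) via R1 from path(f,e), path(e,i)
round 3: derive path(h,b) via R1 from path(h,e), path(e,b)
round 3: derive path(h,h) via R1 from path(h,e), path(e,h)
round 3: derive path(h,i) via R1 from path(h,e), path(e,i)
round 3: derive path(h,j) via R1 from path(h,e), path(e,j)
round 3: derive path(j,b) via R1 from path(j,f), path(f,b)
round 3: derive path(j,e) via R1 from path(j,f), path(f,e)
round 4: derive path(b,i) via R1 from path(b,e), path(e,i)

no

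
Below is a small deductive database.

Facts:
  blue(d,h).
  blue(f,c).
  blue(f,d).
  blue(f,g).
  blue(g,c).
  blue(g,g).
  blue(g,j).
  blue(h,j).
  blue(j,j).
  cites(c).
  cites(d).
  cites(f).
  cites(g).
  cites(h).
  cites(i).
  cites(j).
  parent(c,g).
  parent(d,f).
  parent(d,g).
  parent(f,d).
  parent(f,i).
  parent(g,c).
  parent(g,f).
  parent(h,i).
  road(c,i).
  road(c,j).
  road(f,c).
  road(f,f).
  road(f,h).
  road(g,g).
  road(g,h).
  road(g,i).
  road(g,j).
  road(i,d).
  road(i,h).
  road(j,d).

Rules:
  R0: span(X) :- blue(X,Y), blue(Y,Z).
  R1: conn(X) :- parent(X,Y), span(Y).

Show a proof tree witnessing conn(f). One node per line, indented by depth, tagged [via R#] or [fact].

conn(f)  [via R1]
  parent(f,d)  [fact]
  span(d)  [via R0]
    blue(d,h)  [fact]
    blue(h,j)  [fact]

round 1: derive span(d) via R0 from blue(d,h), blue(h,j)
round 1: derive span(f) via R0 from blue(f,d), blue(d,h)
round 1: derive span(g) via R0 from blue(g,g), blue(g,c)
round 1: derive span(h) via R0 from blue(h,j), blue(j,j)
round 1: derive span(j) via R0 from blue(j,j), blue(j,j)
round 2: derive conn(c) via R1 from parent(c,g), span(g)
round 2: derive conn(d) via R1 from parent(d,f), span(f)
round 2: derive conn(f) via R1 from parent(f,d), span(d)
round 2: derive conn(g) via R1 from parent(g,f), span(f)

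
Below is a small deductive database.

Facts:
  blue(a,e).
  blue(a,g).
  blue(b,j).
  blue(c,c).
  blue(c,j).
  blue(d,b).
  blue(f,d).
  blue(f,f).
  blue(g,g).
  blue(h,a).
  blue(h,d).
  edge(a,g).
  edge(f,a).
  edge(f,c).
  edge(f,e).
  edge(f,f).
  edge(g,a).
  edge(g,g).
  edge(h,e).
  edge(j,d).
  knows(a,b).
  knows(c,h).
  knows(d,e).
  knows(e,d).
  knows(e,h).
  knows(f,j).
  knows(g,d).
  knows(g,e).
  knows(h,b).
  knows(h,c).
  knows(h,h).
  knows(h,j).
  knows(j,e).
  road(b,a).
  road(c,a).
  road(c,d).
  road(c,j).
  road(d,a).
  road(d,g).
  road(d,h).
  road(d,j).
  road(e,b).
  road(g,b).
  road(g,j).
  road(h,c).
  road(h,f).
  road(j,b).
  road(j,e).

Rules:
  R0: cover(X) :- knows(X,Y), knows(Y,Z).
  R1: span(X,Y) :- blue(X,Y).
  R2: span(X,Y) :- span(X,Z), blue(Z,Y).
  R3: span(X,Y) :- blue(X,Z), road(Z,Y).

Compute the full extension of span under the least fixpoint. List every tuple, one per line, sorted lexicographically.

span(a,b)
span(a,e)
span(a,g)
span(a,j)
span(b,b)
span(b,e)
span(b,j)
span(c,a)
span(c,b)
span(c,c)
span(c,d)
span(c,e)
span(c,g)
span(c,j)
span(d,a)
span(d,b)
span(d,e)
span(d,g)
span(d,j)
span(f,a)
span(f,b)
span(f,d)
span(f,e)
span(f,f)
span(f,g)
span(f,h)
span(f,j)
span(g,b)
span(g,g)
span(g,j)
span(h,a)
span(h,b)
span(h,d)
span(h,e)
span(h,g)
span(h,h)
span(h,j)

round 1: derive span(a,e) via R1 from blue(a,e)
round 1: derive span(a,g) via R1 from blue(a,g)
round 1: derive span(b,j) via R1 from blue(b,j)
round 1: derive span(c,c) via R1 from blue(c,c)
round 1: derive span(c,j) via R1 from blue(c,j)
round 1: derive span(d,b) via R1 from blue(d,b)
round 1: derive span(f,d) via R1 from blue(f,d)
round 1: derive span(f,f) via R1 from blue(f,f)
round 1: derive span(g,g) via R1 from blue(g,g)
round 1: derive span(h,a) via R1 from blue(h,a)
round 1: derive span(h,d) via R1 from blue(h,d)
round 1: derive span(a,b) via R3 from blue(a,e), road(e,b)
round 1: derive span(a,j) via R3 from blue(a,g), road(g,j)
round 1: derive span(b,b) via R3 from blue(b,j), road(j,b)
round 1: derive span(b,e) via R3 from blue(b,j), road(j,e)
round 1: derive span(c,a) via R3 from blue(c,c), road(c,a)
round 1: derive span(c,b) via R3 from blue(c,j), road(j,b)
round 1: derive span(c,d) via R3 from blue(c,c), road(c,d)
round 1: derive span(c,e) via R3 from blue(c,j), road(j,e)
round 1: derive span(d,a) via R3 from blue(d,b), road(b,a)
round 1: derive span(f,a) via R3 from blue(f,d), road(d,a)
round 1: derive span(f,g) via R3 from blue(f,d), road(d,g)
round 1: derive span(f,h) via R3 from blue(f,d), road(d,h)
round 1: derive span(f,j) via R3 from blue(f,d), road(d,j)
round 1: derive span(g,b) via R3 from blue(g,g), road(g,b)
round 1: derive span(g,j) via R3 from blue(g,g), road(g,j)
round 1: derive span(h,g) via R3 from blue(h,d), road(d,g)
round 1: derive span(h,h) via R3 from blue(h,d), road(d,h)
round 1: derive span(h,j) via R3 from blue(h,d), road(d,j)
round 2: derive span(c,g) via R2 from span(c,a), blue(a,g)
round 2: derive span(d,e) via R2 from span(d,a), blue(a,e)
round 2: derive span(d,g) via R2 from span(d,a), blue(a,g)
round 2: derive span(d,j) via R2 from span(d,b), blue(b,j)
round 2: derive span(f,b) via R2 from span(f,d), blue(d,b)
round 2: derive span(f,e) via R2 from span(f,a), blue(a,e)
round 2: derive span(h,b) via R2 from span(h,d), blue(d,b)
round 2: derive span(h,e) via R2 from span(h,a), blue(a,e)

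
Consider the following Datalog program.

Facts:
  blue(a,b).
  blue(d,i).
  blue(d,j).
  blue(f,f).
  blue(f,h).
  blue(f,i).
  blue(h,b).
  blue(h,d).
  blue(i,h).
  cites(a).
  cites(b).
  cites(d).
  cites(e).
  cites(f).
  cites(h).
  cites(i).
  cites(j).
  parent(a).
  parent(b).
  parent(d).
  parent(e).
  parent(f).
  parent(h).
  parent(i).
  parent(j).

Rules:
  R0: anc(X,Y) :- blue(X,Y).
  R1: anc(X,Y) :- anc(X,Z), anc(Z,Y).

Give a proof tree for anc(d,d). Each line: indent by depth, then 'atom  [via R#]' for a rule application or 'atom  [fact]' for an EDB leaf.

anc(d,d)  [via R1]
  anc(d,h)  [via R1]
    anc(d,i)  [via R0]
      blue(d,i)  [fact]
    anc(i,h)  [via R0]
      blue(i,h)  [fact]
  anc(h,d)  [via R0]
    blue(h,d)  [fact]

round 1: derive anc(a,b) via R0 from blue(a,b)
round 1: derive anc(d,i) via R0 from blue(d,i)
round 1: derive anc(d,j) via R0 from blue(d,j)
round 1: derive anc(f,f) via R0 from blue(f,f)
round 1: derive anc(f,h) via R0 from blue(f,h)
round 1: derive anc(f,i) via R0 from blue(f,i)
round 1: derive anc(h,b) via R0 from blue(h,b)
round 1: derive anc(h,d) via R0 from blue(h,d)
round 1: derive anc(i,h) via R0 from blue(i,h)
round 2: derive anc(d,h) via R1 from anc(d,i), anc(i,h)
round 2: derive anc(f,b) via R1 from anc(f,h), anc(h,b)
round 2: derive anc(f,d) via R1 from anc(f,h), anc(h,d)
round 2: derive anc(h,i) via R1 from anc(h,d), anc(d,i)
round 2: derive anc(h,j) via R1 from anc(h,d), anc(d,j)
round 2: derive anc(i,b) via R1 from anc(i,h), anc(h,b)
round 2: derive anc(i,d) via R1 from anc(i,h), anc(h,d)
round 3: derive anc(d,b) via R1 from anc(d,h), anc(h,b)
round 3: derive anc(d,d) via R1 from anc(d,h), anc(h,d)
round 3: derive anc(f,j) via R1 from anc(f,d), anc(d,j)
round 3: derive anc(h,h) via R1 from anc(h,d), anc(d,h)
round 3: derive anc(i,i) via R1 from anc(i,d), anc(d,i)
round 3: derive anc(i,j) via R1 from anc(i,d), anc(d,j)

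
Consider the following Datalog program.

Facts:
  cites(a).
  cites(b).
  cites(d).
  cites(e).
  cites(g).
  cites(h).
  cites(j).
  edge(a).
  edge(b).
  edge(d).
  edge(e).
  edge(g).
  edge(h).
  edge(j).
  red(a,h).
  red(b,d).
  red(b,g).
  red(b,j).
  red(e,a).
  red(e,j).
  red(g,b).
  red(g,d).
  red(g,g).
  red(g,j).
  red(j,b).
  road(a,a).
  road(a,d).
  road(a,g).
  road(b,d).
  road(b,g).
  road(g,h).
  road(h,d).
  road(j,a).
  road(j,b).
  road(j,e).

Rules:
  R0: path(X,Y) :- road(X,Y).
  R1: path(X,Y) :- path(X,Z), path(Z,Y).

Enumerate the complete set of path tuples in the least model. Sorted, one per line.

round 1: derive path(a,a) via R0 from road(a,a)
round 1: derive path(a,d) via R0 from road(a,d)
round 1: derive path(a,g) via R0 from road(a,g)
round 1: derive path(b,d) via R0 from road(b,d)
round 1: derive path(b,g) via R0 from road(b,g)
round 1: derive path(g,h) via R0 from road(g,h)
round 1: derive path(h,d) via R0 from road(h,d)
round 1: derive path(j,a) via R0 from road(j,a)
round 1: derive path(j,b) via R0 from road(j,b)
round 1: derive path(j,e) via R0 from road(j,e)
round 2: derive path(a,h) via R1 from path(a,g), path(g,h)
round 2: derive path(b,h) via R1 from path(b,g), path(g,h)
round 2: derive path(g,d) via R1 from path(g,h), path(h,d)
round 2: derive path(j,d) via R1 from path(j,a), path(a,d)
round 2: derive path(j,g) via R1 from path(j,a), path(a,g)
round 3: derive path(j,h) via R1 from path(j,a), path(a,h)

path(a,a)
path(a,d)
path(a,g)
path(a,h)
path(b,d)
path(b,g)
path(b,h)
path(g,d)
path(g,h)
path(h,d)
path(j,a)
path(j,b)
path(j,d)
path(j,e)
path(j,g)
path(j,h)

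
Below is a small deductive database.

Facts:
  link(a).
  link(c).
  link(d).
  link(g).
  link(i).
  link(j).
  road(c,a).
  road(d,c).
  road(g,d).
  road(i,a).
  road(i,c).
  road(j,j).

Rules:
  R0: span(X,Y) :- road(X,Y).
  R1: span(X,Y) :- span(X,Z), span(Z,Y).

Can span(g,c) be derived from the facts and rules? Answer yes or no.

round 1: derive span(c,a) via R0 from road(c,a)
round 1: derive span(d,c) via R0 from road(d,c)
round 1: derive span(g,d) via R0 from road(g,d)
round 1: derive span(i,a) via R0 from road(i,a)
round 1: derive span(i,c) via R0 from road(i,c)
round 1: derive span(j,j) via R0 from road(j,j)
round 2: derive span(d,a) via R1 from span(d,c), span(c,a)
round 2: derive span(g,c) via R1 from span(g,d), span(d,c)
round 3: derive span(g,a) via R1 from span(g,c), span(c,a)

yes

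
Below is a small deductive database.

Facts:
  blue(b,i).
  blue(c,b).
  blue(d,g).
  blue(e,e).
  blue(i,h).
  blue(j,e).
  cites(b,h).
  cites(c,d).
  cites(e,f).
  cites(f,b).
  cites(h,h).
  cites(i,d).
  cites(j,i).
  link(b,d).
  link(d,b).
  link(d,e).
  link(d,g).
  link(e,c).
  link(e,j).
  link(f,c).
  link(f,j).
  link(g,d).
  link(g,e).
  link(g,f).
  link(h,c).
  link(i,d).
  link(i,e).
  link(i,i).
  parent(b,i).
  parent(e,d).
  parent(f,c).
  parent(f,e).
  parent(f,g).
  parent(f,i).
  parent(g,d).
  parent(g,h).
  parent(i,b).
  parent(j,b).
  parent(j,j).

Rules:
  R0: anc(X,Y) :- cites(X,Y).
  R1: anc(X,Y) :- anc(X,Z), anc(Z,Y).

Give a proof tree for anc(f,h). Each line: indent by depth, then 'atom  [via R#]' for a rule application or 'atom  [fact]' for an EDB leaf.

anc(f,h)  [via R1]
  anc(f,b)  [via R0]
    cites(f,b)  [fact]
  anc(b,h)  [via R0]
    cites(b,h)  [fact]

round 1: derive anc(b,h) via R0 from cites(b,h)
round 1: derive anc(c,d) via R0 from cites(c,d)
round 1: derive anc(e,f) via R0 from cites(e,f)
round 1: derive anc(f,b) via R0 from cites(f,b)
round 1: derive anc(h,h) via R0 from cites(h,h)
round 1: derive anc(i,d) via R0 from cites(i,d)
round 1: derive anc(j,i) via R0 from cites(j,i)
round 2: derive anc(e,b) via R1 from anc(e,f), anc(f,b)
round 2: derive anc(f,h) via R1 from anc(f,b), anc(b,h)
round 2: derive anc(j,d) via R1 from anc(j,i), anc(i,d)
round 3: derive anc(e,h) via R1 from anc(e,b), anc(b,h)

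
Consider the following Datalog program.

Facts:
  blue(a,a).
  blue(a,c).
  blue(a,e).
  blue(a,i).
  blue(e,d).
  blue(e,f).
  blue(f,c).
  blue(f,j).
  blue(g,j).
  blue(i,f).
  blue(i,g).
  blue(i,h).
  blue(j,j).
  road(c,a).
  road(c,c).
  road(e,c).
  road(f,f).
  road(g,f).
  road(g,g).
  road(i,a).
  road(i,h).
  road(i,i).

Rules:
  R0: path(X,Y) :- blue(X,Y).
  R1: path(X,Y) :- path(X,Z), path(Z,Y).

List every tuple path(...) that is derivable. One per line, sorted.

round 1: derive path(a,a) via R0 from blue(a,a)
round 1: derive path(a,c) via R0 from blue(a,c)
round 1: derive path(a,e) via R0 from blue(a,e)
round 1: derive path(a,i) via R0 from blue(a,i)
round 1: derive path(e,d) via R0 from blue(e,d)
round 1: derive path(e,f) via R0 from blue(e,f)
round 1: derive path(f,c) via R0 from blue(f,c)
round 1: derive path(f,j) via R0 from blue(f,j)
round 1: derive path(g,j) via R0 from blue(g,j)
round 1: derive path(i,f) via R0 from blue(i,f)
round 1: derive path(i,g) via R0 from blue(i,g)
round 1: derive path(i,h) via R0 from blue(i,h)
round 1: derive path(j,j) via R0 from blue(j,j)
round 2: derive path(a,d) via R1 from path(a,e), path(e,d)
round 2: derive path(a,f) via R1 from path(a,e), path(e,f)
round 2: derive path(a,g) via R1 from path(a,i), path(i,g)
round 2: derive path(a,h) via R1 from path(a,i), path(i,h)
round 2: derive path(e,c) via R1 from path(e,f), path(f,c)
round 2: derive path(e,j) via R1 from path(e,f), path(f,j)
round 2: derive path(i,c) via R1 from path(i,f), path(f,c)
round 2: derive path(i,j) via R1 from path(i,f), path(f,j)
round 3: derive path(a,j) via R1 from path(a,e), path(e,j)

path(a,a)
path(a,c)
path(a,d)
path(a,e)
path(a,f)
path(a,g)
path(a,h)
path(a,i)
path(a,j)
path(e,c)
path(e,d)
path(e,f)
path(e,j)
path(f,c)
path(f,j)
path(g,j)
path(i,c)
path(i,f)
path(i,g)
path(i,h)
path(i,j)
path(j,j)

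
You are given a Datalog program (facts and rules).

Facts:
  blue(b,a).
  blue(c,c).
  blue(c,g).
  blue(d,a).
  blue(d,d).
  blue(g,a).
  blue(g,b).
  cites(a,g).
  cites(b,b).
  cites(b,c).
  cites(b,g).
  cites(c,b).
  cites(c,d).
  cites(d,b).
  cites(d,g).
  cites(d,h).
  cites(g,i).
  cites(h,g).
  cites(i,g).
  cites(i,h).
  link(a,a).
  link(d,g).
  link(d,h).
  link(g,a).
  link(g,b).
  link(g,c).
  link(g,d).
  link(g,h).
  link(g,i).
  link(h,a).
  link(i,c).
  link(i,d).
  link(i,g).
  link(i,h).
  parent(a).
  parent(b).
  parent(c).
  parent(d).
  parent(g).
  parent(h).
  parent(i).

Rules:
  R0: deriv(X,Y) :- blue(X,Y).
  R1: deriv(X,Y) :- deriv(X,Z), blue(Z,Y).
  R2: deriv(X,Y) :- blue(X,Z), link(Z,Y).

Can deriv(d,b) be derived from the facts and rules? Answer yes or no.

yes

round 1: derive deriv(b,a) via R0 from blue(b,a)
round 1: derive deriv(c,c) via R0 from blue(c,c)
round 1: derive deriv(c,g) via R0 from blue(c,g)
round 1: derive deriv(d,a) via R0 from blue(d,a)
round 1: derive deriv(d,d) via R0 from blue(d,d)
round 1: derive deriv(g,a) via R0 from blue(g,a)
round 1: derive deriv(g,b) via R0 from blue(g,b)
round 1: derive deriv(c,a) via R2 from blue(c,g), link(g,a)
round 1: derive deriv(c,b) via R2 from blue(c,g), link(g,b)
round 1: derive deriv(c,d) via R2 from blue(c,g), link(g,d)
round 1: derive deriv(c,h) via R2 from blue(c,g), link(g,h)
round 1: derive deriv(c,i) via R2 from blue(c,g), link(g,i)
round 1: derive deriv(d,g) via R2 from blue(d,d), link(d,g)
round 1: derive deriv(d,h) via R2 from blue(d,d), link(d,h)
round 2: derive deriv(d,b) via R1 from deriv(d,g), blue(g,b)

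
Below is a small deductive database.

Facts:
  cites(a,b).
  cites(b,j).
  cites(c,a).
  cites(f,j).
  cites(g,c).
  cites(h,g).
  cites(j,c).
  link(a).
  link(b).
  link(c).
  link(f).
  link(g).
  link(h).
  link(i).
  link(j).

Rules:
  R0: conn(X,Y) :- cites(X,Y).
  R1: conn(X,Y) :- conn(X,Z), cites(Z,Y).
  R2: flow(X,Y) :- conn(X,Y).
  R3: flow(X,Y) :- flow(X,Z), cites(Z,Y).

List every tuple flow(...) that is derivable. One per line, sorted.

flow(a,a)
flow(a,b)
flow(a,c)
flow(a,j)
flow(b,a)
flow(b,b)
flow(b,c)
flow(b,j)
flow(c,a)
flow(c,b)
flow(c,c)
flow(c,j)
flow(f,a)
flow(f,b)
flow(f,c)
flow(f,j)
flow(g,a)
flow(g,b)
flow(g,c)
flow(g,j)
flow(h,a)
flow(h,b)
flow(h,c)
flow(h,g)
flow(h,j)
flow(j,a)
flow(j,b)
flow(j,c)
flow(j,j)

round 1: derive conn(a,b) via R0 from cites(a,b)
round 1: derive conn(b,j) via R0 from cites(b,j)
round 1: derive conn(c,a) via R0 from cites(c,a)
round 1: derive conn(f,j) via R0 from cites(f,j)
round 1: derive conn(g,c) via R0 from cites(g,c)
round 1: derive conn(h,g) via R0 from cites(h,g)
round 1: derive conn(j,c) via R0 from cites(j,c)
round 2: derive conn(a,j) via R1 from conn(a,b), cites(b,j)
round 2: derive conn(b,c) via R1 from conn(b,j), cites(j,c)
round 2: derive conn(c,b) via R1 from conn(c,a), cites(a,b)
round 2: derive conn(f,c) via R1 from conn(f,j), cites(j,c)
round 2: derive conn(g,a) via R1 from conn(g,c), cites(c,a)
round 2: derive conn(h,c) via R1 from conn(h,g), cites(g,c)
round 2: derive conn(j,a) via R1 from conn(j,c), cites(c,a)
round 2: derive flow(a,b) via R2 from conn(a,b)
round 2: derive flow(b,j) via R2 from conn(b,j)
round 2: derive flow(c,a) via R2 from conn(c,a)
round 2: derive flow(f,j) via R2 from conn(f,j)
round 2: derive flow(g,c) via R2 from conn(g,c)
round 2: derive flow(h,g) via R2 from conn(h,g)
round 2: derive flow(j,c) via R2 from conn(j,c)
round 3: derive conn(a,c) via R1 from conn(a,j), cites(j,c)
round 3: derive conn(b,a) via R1 from conn(b,c), cites(c,a)
round 3: derive conn(c,j) via R1 from conn(c,b), cites(b,j)
round 3: derive conn(f,a) via R1 from conn(f,c), cites(c,a)
round 3: derive conn(g,b) via R1 from conn(g,a), cites(a,b)
round 3: derive conn(h,a) via R1 from conn(h,c), cites(c,a)
round 3: derive conn(j,b) via R1 from conn(j,a), cites(a,b)
round 3: derive flow(a,j) via R2 from conn(a,j)
round 3: derive flow(b,c) via R2 from conn(b,c)
round 3: derive flow(c,b) via R2 from conn(c,b)
round 3: derive flow(f,c) via R2 from conn(f,c)
round 3: derive flow(g,a) via R2 from conn(g,a)
round 3: derive flow(h,c) via R2 from conn(h,c)
round 3: derive flow(j,a) via R2 from conn(j,a)
round 4: derive conn(a,a) via R1 from conn(a,c), cites(c,a)
round 4: derive conn(b,b) via R1 from conn(b,a), cites(a,b)
round 4: derive conn(c,c) via R1 from conn(c,j), cites(j,c)
round 4: derive conn(f,b) via R1 from conn(f,a), cites(a,b)
round 4: derive conn(g,j) via R1 from conn(g,b), cites(b,j)
round 4: derive conn(h,b) via R1 from conn(h,a), cites(a,b)
round 4: derive conn(j,j) via R1 from conn(j,b), cites(b,j)
round 4: derive flow(a,c) via R2 from conn(a,c)
round 4: derive flow(b,a) via R2 from conn(b,a)
round 4: derive flow(c,j) via R2 from conn(c,j)
round 4: derive flow(f,a) via R2 from conn(f,a)
round 4: derive flow(g,b) via R2 from conn(g,b)
round 4: derive flow(h,a) via R2 from conn(h,a)
round 4: derive flow(j,b) via R2 from conn(j,b)
round 5: derive conn(h,j) via R1 from conn(h,b), cites(b,j)
round 5: derive flow(a,a) via R2 from conn(a,a)
round 5: derive flow(b,b) via R2 from conn(b,b)
round 5: derive flow(c,c) via R2 from conn(c,c)
round 5: derive flow(f,b) via R2 from conn(f,b)
round 5: derive flow(g,j) via R2 from conn(g,j)
round 5: derive flow(h,b) via R2 from conn(h,b)
round 5: derive flow(j,j) via R2 from conn(j,j)
round 6: derive flow(h,j) via R2 from conn(h,j)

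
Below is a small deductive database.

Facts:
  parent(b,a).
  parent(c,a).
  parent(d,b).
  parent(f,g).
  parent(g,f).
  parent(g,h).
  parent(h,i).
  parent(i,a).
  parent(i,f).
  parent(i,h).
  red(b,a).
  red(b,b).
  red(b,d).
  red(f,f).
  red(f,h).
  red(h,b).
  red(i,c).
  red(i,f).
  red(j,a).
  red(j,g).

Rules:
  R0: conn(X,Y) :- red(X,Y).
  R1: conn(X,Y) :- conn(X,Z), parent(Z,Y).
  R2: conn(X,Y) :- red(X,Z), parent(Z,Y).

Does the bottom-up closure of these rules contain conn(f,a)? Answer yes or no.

round 1: derive conn(b,a) via R0 from red(b,a)
round 1: derive conn(b,b) via R0 from red(b,b)
round 1: derive conn(b,d) via R0 from red(b,d)
round 1: derive conn(f,f) via R0 from red(f,f)
round 1: derive conn(f,h) via R0 from red(f,h)
round 1: derive conn(h,b) via R0 from red(h,b)
round 1: derive conn(i,c) via R0 from red(i,c)
round 1: derive conn(i,f) via R0 from red(i,f)
round 1: derive conn(j,a) via R0 from red(j,a)
round 1: derive conn(j,g) via R0 from red(j,g)
round 1: derive conn(f,g) via R2 from red(f,f), parent(f,g)
round 1: derive conn(f,i) via R2 from red(f,h), parent(h,i)
round 1: derive conn(h,a) via R2 from red(h,b), parent(b,a)
round 1: derive conn(i,a) via R2 from red(i,c), parent(c,a)
round 1: derive conn(i,g) via R2 from red(i,f), parent(f,g)
round 1: derive conn(j,f) via R2 from red(j,g), parent(g,f)
round 1: derive conn(j,h) via R2 from red(j,g), parent(g,h)
round 2: derive conn(f,a) via R1 from conn(f,i), parent(i,a)
round 2: derive conn(i,h) via R1 from conn(i,g), parent(g,h)
round 2: derive conn(j,i) via R1 from conn(j,h), parent(h,i)
round 3: derive conn(i,i) via R1 from conn(i,h), parent(h,i)

yes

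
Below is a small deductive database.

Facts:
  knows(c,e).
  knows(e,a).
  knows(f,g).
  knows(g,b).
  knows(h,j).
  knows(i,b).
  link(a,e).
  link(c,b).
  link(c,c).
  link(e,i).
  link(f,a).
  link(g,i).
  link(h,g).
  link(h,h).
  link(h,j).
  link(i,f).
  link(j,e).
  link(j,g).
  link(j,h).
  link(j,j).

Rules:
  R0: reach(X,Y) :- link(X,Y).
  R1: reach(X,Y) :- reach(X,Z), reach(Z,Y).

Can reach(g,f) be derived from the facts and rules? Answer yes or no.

yes

round 1: derive reach(a,e) via R0 from link(a,e)
round 1: derive reach(c,b) via R0 from link(c,b)
round 1: derive reach(c,c) via R0 from link(c,c)
round 1: derive reach(e,i) via R0 from link(e,i)
round 1: derive reach(f,a) via R0 from link(f,a)
round 1: derive reach(g,i) via R0 from link(g,i)
round 1: derive reach(h,g) via R0 from link(h,g)
round 1: derive reach(h,h) via R0 from link(h,h)
round 1: derive reach(h,j) via R0 from link(h,j)
round 1: derive reach(i,f) via R0 from link(i,f)
round 1: derive reach(j,e) via R0 from link(j,e)
round 1: derive reach(j,g) via R0 from link(j,g)
round 1: derive reach(j,h) via R0 from link(j,h)
round 1: derive reach(j,j) via R0 from link(j,j)
round 2: derive reach(a,i) via R1 from reach(a,e), reach(e,i)
round 2: derive reach(e,f) via R1 from reach(e,i), reach(i,f)
round 2: derive reach(f,e) via R1 from reach(f,a), reach(a,e)
round 2: derive reach(g,f) via R1 from reach(g,i), reach(i,f)
round 2: derive reach(h,e) via R1 from reach(h,j), reach(j,e)
round 2: derive reach(h,i) via R1 from reach(h,g), reach(g,i)
round 2: derive reach(i,a) via R1 from reach(i,f), reach(f,a)
round 2: derive reach(j,i) via R1 from reach(j,e), reach(e,i)
round 3: derive reach(a,a) via R1 from reach(a,i), reach(i,a)
round 3: derive reach(a,f) via R1 from reach(a,e), reach(e,f)
round 3: derive reach(e,a) via R1 from reach(e,f), reach(f,a)
round 3: derive reach(e,e) via R1 from reach(e,f), reach(f,e)
round 3: derive reach(f,f) via R1 from reach(f,e), reach(e,f)
round 3: derive reach(f,i) via R1 from reach(f,a), reach(a,i)
round 3: derive reach(g,a) via R1 from reach(g,f), reach(f,a)
round 3: derive reach(g,e) via R1 from reach(g,f), reach(f,e)
round 3: derive reach(h,a) via R1 from reach(h,i), reach(i,a)
round 3: derive reach(h,f) via R1 from reach(h,e), reach(e,f)
round 3: derive reach(i,e) via R1 from reach(i,a), reach(a,e)
round 3: derive reach(i,i) via R1 from reach(i,a), reach(a,i)
round 3: derive reach(j,a) via R1 from reach(j,i), reach(i,a)
round 3: derive reach(j,f) via R1 from reach(j,e), reach(e,f)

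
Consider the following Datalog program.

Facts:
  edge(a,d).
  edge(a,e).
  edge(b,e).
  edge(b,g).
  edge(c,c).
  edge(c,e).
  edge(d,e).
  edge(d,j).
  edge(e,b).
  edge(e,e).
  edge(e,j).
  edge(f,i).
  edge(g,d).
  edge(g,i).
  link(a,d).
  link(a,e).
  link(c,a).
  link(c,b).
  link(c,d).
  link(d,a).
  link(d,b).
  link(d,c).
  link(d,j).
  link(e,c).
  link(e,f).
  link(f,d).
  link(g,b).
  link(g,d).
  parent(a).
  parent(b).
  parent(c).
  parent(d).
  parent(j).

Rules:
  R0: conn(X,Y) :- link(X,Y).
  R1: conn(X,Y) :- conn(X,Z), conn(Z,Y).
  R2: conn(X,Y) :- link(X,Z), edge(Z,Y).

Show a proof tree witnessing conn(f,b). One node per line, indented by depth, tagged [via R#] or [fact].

round 1: derive conn(a,d) via R0 from link(a,d)
round 1: derive conn(a,e) via R0 from link(a,e)
round 1: derive conn(c,a) via R0 from link(c,a)
round 1: derive conn(c,b) via R0 from link(c,b)
round 1: derive conn(c,d) via R0 from link(c,d)
round 1: derive conn(d,a) via R0 from link(d,a)
round 1: derive conn(d,b) via R0 from link(d,b)
round 1: derive conn(d,c) via R0 from link(d,c)
round 1: derive conn(d,j) via R0 from link(d,j)
round 1: derive conn(e,c) via R0 from link(e,c)
round 1: derive conn(e,f) via R0 from link(e,f)
round 1: derive conn(f,d) via R0 from link(f,d)
round 1: derive conn(g,b) via R0 from link(g,b)
round 1: derive conn(g,d) via R0 from link(g,d)
round 1: derive conn(a,b) via R2 from link(a,e), edge(e,b)
round 1: derive conn(a,j) via R2 from link(a,d), edge(d,j)
round 1: derive conn(c,e) via R2 from link(c,a), edge(a,e)
round 1: derive conn(c,g) via R2 from link(c,b), edge(b,g)
round 1: derive conn(c,j) via R2 from link(c,d), edge(d,j)
round 1: derive conn(d,d) via R2 from link(d,a), edge(a,d)
round 1: derive conn(d,e) via R2 from link(d,a), edge(a,e)
round 1: derive conn(d,g) via R2 from link(d,b), edge(b,g)
round 1: derive conn(e,e) via R2 from link(e,c), edge(c,e)
round 1: derive conn(e,i) via R2 from link(e,f), edge(f,i)
round 1: derive conn(f,e) via R2 from link(f,d), edge(d,e)
round 1: derive conn(f,j) via R2 from link(f,d), edge(d,j)
round 1: derive conn(g,e) via R2 from link(g,b), edge(b,e)
round 1: derive conn(g,g) via R2 from link(g,b), edge(b,g)
round 1: derive conn(g,j) via R2 from link(g,d), edge(d,j)
round 2: derive conn(a,a) via R1 from conn(a,d), conn(d,a)
round 2: derive conn(a,c) via R1 from conn(a,d), conn(d,c)
round 2: derive conn(a,f) via R1 from conn(a,e), conn(e,f)
round 2: derive conn(a,g) via R1 from conn(a,d), conn(d,g)
round 2: derive conn(a,i) via R1 from conn(a,e), conn(e,i)
round 2: derive conn(c,c) via R1 from conn(c,d), conn(d,c)
round 2: derive conn(c,f) via R1 from conn(c,e), conn(e,f)
round 2: derive conn(c,i) via R1 from conn(c,e), conn(e,i)
round 2: derive conn(d,f) via R1 from conn(d,e), conn(e,f)
round 2: derive conn(d,i) via R1 from conn(d,e), conn(e,i)
round 2: derive conn(e,a) via R1 from conn(e,c), conn(c,a)
round 2: derive conn(e,b) via R1 from conn(e,c), conn(c,b)
round 2: derive conn(e,d) via R1 from conn(e,c), conn(c,d)
round 2: derive conn(e,g) via R1 from conn(e,c), conn(c,g)
round 2: derive conn(e,j) via R1 from conn(e,c), conn(c,j)
round 2: derive conn(f,a) via R1 from conn(f,d), conn(d,a)
round 2: derive conn(f,b) via R1 from conn(f,d), conn(d,b)
round 2: derive conn(f,c) via R1 from conn(f,d), conn(d,c)
round 2: derive conn(f,f) via R1 from conn(f,e), conn(e,f)
round 2: derive conn(f,g) via R1 from conn(f,d), conn(d,g)
round 2: derive conn(f,i) via R1 from conn(f,e), conn(e,i)
round 2: derive conn(g,a) via R1 from conn(g,d), conn(d,a)
round 2: derive conn(g,c) via R1 from conn(g,d), conn(d,c)
round 2: derive conn(g,f) via R1 from conn(g,e), conn(e,f)
round 2: derive conn(g,i) via R1 from conn(g,e), conn(e,i)

conn(f,b)  [via R1]
  conn(f,d)  [via R0]
    link(f,d)  [fact]
  conn(d,b)  [via R0]
    link(d,b)  [fact]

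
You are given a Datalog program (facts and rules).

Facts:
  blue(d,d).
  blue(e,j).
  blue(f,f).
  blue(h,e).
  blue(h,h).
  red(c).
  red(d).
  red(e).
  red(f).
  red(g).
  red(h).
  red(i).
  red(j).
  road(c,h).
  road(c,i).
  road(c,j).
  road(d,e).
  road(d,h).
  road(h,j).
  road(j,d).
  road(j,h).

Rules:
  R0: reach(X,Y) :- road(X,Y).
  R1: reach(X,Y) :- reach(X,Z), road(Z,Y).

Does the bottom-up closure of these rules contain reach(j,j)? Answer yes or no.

yes

round 1: derive reach(c,h) via R0 from road(c,h)
round 1: derive reach(c,i) via R0 from road(c,i)
round 1: derive reach(c,j) via R0 from road(c,j)
round 1: derive reach(d,e) via R0 from road(d,e)
round 1: derive reach(d,h) via R0 from road(d,h)
round 1: derive reach(h,j) via R0 from road(h,j)
round 1: derive reach(j,d) via R0 from road(j,d)
round 1: derive reach(j,h) via R0 from road(j,h)
round 2: derive reach(c,d) via R1 from reach(c,j), road(j,d)
round 2: derive reach(d,j) via R1 from reach(d,h), road(h,j)
round 2: derive reach(h,d) via R1 from reach(h,j), road(j,d)
round 2: derive reach(h,h) via R1 from reach(h,j), road(j,h)
round 2: derive reach(j,e) via R1 from reach(j,d), road(d,e)
round 2: derive reach(j,j) via R1 from reach(j,h), road(h,j)
round 3: derive reach(c,e) via R1 from reach(c,d), road(d,e)
round 3: derive reach(d,d) via R1 from reach(d,j), road(j,d)
round 3: derive reach(h,e) via R1 from reach(h,d), road(d,e)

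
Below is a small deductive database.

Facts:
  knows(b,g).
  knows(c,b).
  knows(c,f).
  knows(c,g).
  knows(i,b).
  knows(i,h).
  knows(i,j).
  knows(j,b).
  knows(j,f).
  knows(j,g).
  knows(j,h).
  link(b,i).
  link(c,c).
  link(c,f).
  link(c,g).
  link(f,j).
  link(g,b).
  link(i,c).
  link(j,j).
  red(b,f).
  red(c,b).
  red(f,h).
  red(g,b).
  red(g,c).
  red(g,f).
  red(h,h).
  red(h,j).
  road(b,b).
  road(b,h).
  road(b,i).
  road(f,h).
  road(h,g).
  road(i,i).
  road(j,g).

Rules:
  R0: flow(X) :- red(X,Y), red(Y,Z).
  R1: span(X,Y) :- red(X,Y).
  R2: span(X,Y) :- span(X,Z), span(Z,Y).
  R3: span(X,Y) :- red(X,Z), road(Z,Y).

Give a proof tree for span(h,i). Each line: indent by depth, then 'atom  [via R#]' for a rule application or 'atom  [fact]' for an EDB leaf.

round 1: derive span(b,f) via R1 from red(b,f)
round 1: derive span(c,b) via R1 from red(c,b)
round 1: derive span(f,h) via R1 from red(f,h)
round 1: derive span(g,b) via R1 from red(g,b)
round 1: derive span(g,c) via R1 from red(g,c)
round 1: derive span(g,f) via R1 from red(g,f)
round 1: derive span(h,h) via R1 from red(h,h)
round 1: derive span(h,j) via R1 from red(h,j)
round 1: derive span(b,h) via R3 from red(b,f), road(f,h)
round 1: derive span(c,h) via R3 from red(c,b), road(b,h)
round 1: derive span(c,i) via R3 from red(c,b), road(b,i)
round 1: derive span(f,g) via R3 from red(f,h), road(h,g)
round 1: derive span(g,h) via R3 from red(g,b), road(b,h)
round 1: derive span(g,i) via R3 from red(g,b), road(b,i)
round 1: derive span(h,g) via R3 from red(h,h), road(h,g)
round 2: derive span(b,g) via R2 from span(b,f), span(f,g)
round 2: derive span(b,j) via R2 from span(b,h), span(h,j)
round 2: derive span(c,f) via R2 from span(c,b), span(b,f)
round 2: derive span(c,g) via R2 from span(c,h), span(h,g)
round 2: derive span(c,j) via R2 from span(c,h), span(h,j)
round 2: derive span(f,b) via R2 from span(f,g), span(g,b)
round 2: derive span(f,c) via R2 from span(f,g), span(g,c)
round 2: derive span(f,f) via R2 from span(f,g), span(g,f)
round 2: derive span(f,i) via R2 from span(f,g), span(g,i)
round 2: derive span(f,j) via R2 from span(f,h), span(h,j)
round 2: derive span(g,g) via R2 from span(g,f), span(f,g)
round 2: derive span(g,j) via R2 from span(g,h), span(h,j)
round 2: derive span(h,b) via R2 from span(h,g), span(g,b)
round 2: derive span(h,c) via R2 from span(h,g), span(g,c)
round 2: derive span(h,f) via R2 from span(h,g), span(g,f)
round 2: derive span(h,i) via R2 from span(h,g), span(g,i)
round 3: derive span(b,b) via R2 from span(b,f), span(f,b)
round 3: derive span(b,c) via R2 from span(b,f), span(f,c)
round 3: derive span(b,i) via R2 from span(b,f), span(f,i)
round 3: derive span(c,c) via R2 from span(c,f), span(f,c)

span(h,i)  [via R2]
  span(h,g)  [via R3]
    red(h,h)  [fact]
    road(h,g)  [fact]
  span(g,i)  [via R3]
    red(g,b)  [fact]
    road(b,i)  [fact]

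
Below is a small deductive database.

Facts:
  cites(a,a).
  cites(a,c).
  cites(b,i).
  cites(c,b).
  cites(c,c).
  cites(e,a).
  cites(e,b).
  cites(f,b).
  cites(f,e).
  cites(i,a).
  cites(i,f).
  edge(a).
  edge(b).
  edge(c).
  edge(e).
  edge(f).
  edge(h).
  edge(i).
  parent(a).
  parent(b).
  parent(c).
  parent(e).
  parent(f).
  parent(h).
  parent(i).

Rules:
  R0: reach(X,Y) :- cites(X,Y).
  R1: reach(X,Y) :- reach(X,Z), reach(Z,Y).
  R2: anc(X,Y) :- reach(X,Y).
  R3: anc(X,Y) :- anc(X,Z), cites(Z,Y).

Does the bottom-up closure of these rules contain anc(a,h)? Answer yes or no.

no

round 1: derive reach(a,a) via R0 from cites(a,a)
round 1: derive reach(a,c) via R0 from cites(a,c)
round 1: derive reach(b,i) via R0 from cites(b,i)
round 1: derive reach(c,b) via R0 from cites(c,b)
round 1: derive reach(c,c) via R0 from cites(c,c)
round 1: derive reach(e,a) via R0 from cites(e,a)
round 1: derive reach(e,b) via R0 from cites(e,b)
round 1: derive reach(f,b) via R0 from cites(f,b)
round 1: derive reach(f,e) via R0 from cites(f,e)
round 1: derive reach(i,a) via R0 from cites(i,a)
round 1: derive reach(i,f) via R0 from cites(i,f)
round 2: derive reach(a,b) via R1 from reach(a,c), reach(c,b)
round 2: derive reach(b,a) via R1 from reach(b,i), reach(i,a)
round 2: derive reach(b,f) via R1 from reach(b,i), reach(i,f)
round 2: derive reach(c,i) via R1 from reach(c,b), reach(b,i)
round 2: derive reach(e,c) via R1 from reach(e,a), reach(a,c)
round 2: derive reach(e,i) via R1 from reach(e,b), reach(b,i)
round 2: derive reach(f,a) via R1 from reach(f,e), reach(e,a)
round 2: derive reach(f,i) via R1 from reach(f,b), reach(b,i)
round 2: derive reach(i,b) via R1 from reach(i,f), reach(f,b)
round 2: derive reach(i,c) via R1 from reach(i,a), reach(a,c)
round 2: derive reach(i,e) via R1 from reach(i,f), reach(f,e)
round 2: derive anc(a,a) via R2 from reach(a,a)
round 2: derive anc(a,c) via R2 from reach(a,c)
round 2: derive anc(b,i) via R2 from reach(b,i)
round 2: derive anc(c,b) via R2 from reach(c,b)
round 2: derive anc(c,c) via R2 from reach(c,c)
round 2: derive anc(e,a) via R2 from reach(e,a)
round 2: derive anc(e,b) via R2 from reach(e,b)
round 2: derive anc(f,b) via R2 from reach(f,b)
round 2: derive anc(f,e) via R2 from reach(f,e)
round 2: derive anc(i,a) via R2 from reach(i,a)
round 2: derive anc(i,f) via R2 from reach(i,f)
round 3: derive reach(a,f) via R1 from reach(a,b), reach(b,f)
round 3: derive reach(a,i) via R1 from reach(a,b), reach(b,i)
round 3: derive reach(b,b) via R1 from reach(b,a), reach(a,b)
round 3: derive reach(b,c) via R1 from reach(b,a), reach(a,c)
round 3: derive reach(b,e) via R1 from reach(b,f), reach(f,e)
round 3: derive reach(c,a) via R1 from reach(c,b), reach(b,a)
round 3: derive reach(c,e) via R1 from reach(c,i), reach(i,e)
round 3: derive reach(c,f) via R1 from reach(c,b), reach(b,f)
round 3: derive reach(e,e) via R1 from reach(e,i), reach(i,e)
round 3: derive reach(e,f) via R1 from reach(e,b), reach(b,f)
round 3: derive reach(f,c) via R1 from reach(f,a), reach(a,c)
round 3: derive reach(f,f) via R1 from reach(f,b), reach(b,f)
round 3: derive reach(i,i) via R1 from reach(i,b), reach(b,i)
round 3: derive anc(a,b) via R2 from reach(a,b)
round 3: derive anc(b,a) via R2 from reach(b,a)
round 3: derive anc(b,f) via R2 from reach(b,f)
round 3: derive anc(c,i) via R2 from reach(c,i)
round 3: derive anc(e,c) via R2 from reach(e,c)
round 3: derive anc(e,i) via R2 from reach(e,i)
round 3: derive anc(f,a) via R2 from reach(f,a)
round 3: derive anc(f,i) via R2 from reach(f,i)
round 3: derive anc(i,b) via R2 from reach(i,b)
round 3: derive anc(i,c) via R2 from reach(i,c)
round 3: derive anc(i,e) via R2 from reach(i,e)
round 4: derive reach(a,e) via R1 from reach(a,b), reach(b,e)
round 4: derive anc(a,f) via R2 from reach(a,f)
round 4: derive anc(a,i) via R2 from reach(a,i)
round 4: derive anc(b,b) via R2 from reach(b,b)
round 4: derive anc(b,c) via R2 from reach(b,c)
round 4: derive anc(b,e) via R2 from reach(b,e)
round 4: derive anc(c,a) via R2 from reach(c,a)
round 4: derive anc(c,e) via R2 from reach(c,e)
round 4: derive anc(c,f) via R2 from reach(c,f)
round 4: derive anc(e,e) via R2 from reach(e,e)
round 4: derive anc(e,f) via R2 from reach(e,f)
round 4: derive anc(f,c) via R2 from reach(f,c)
round 4: derive anc(f,f) via R2 from reach(f,f)
round 4: derive anc(i,i) via R2 from reach(i,i)
round 5: derive anc(a,e) via R2 from reach(a,e)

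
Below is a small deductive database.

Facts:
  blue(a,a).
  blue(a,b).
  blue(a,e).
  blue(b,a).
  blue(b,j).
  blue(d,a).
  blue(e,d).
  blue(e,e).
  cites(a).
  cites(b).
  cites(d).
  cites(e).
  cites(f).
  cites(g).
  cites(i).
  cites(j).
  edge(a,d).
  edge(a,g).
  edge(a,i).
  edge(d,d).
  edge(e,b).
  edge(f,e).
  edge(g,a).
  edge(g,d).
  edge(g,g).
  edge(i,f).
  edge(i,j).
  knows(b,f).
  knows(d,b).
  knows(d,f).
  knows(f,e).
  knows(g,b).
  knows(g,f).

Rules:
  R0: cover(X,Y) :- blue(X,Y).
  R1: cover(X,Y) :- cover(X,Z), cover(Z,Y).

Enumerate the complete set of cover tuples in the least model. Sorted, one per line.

round 1: derive cover(a,a) via R0 from blue(a,a)
round 1: derive cover(a,b) via R0 from blue(a,b)
round 1: derive cover(a,e) via R0 from blue(a,e)
round 1: derive cover(b,a) via R0 from blue(b,a)
round 1: derive cover(b,j) via R0 from blue(b,j)
round 1: derive cover(d,a) via R0 from blue(d,a)
round 1: derive cover(e,d) via R0 from blue(e,d)
round 1: derive cover(e,e) via R0 from blue(e,e)
round 2: derive cover(a,d) via R1 from cover(a,e), cover(e,d)
round 2: derive cover(a,j) via R1 from cover(a,b), cover(b,j)
round 2: derive cover(b,b) via R1 from cover(b,a), cover(a,b)
round 2: derive cover(b,e) via R1 from cover(b,a), cover(a,e)
round 2: derive cover(d,b) via R1 from cover(d,a), cover(a,b)
round 2: derive cover(d,e) via R1 from cover(d,a), cover(a,e)
round 2: derive cover(e,a) via R1 from cover(e,d), cover(d,a)
round 3: derive cover(b,d) via R1 from cover(b,a), cover(a,d)
round 3: derive cover(d,d) via R1 from cover(d,a), cover(a,d)
round 3: derive cover(d,j) via R1 from cover(d,a), cover(a,j)
round 3: derive cover(e,b) via R1 from cover(e,a), cover(a,b)
round 3: derive cover(e,j) via R1 from cover(e,a), cover(a,j)

cover(a,a)
cover(a,b)
cover(a,d)
cover(a,e)
cover(a,j)
cover(b,a)
cover(b,b)
cover(b,d)
cover(b,e)
cover(b,j)
cover(d,a)
cover(d,b)
cover(d,d)
cover(d,e)
cover(d,j)
cover(e,a)
cover(e,b)
cover(e,d)
cover(e,e)
cover(e,j)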